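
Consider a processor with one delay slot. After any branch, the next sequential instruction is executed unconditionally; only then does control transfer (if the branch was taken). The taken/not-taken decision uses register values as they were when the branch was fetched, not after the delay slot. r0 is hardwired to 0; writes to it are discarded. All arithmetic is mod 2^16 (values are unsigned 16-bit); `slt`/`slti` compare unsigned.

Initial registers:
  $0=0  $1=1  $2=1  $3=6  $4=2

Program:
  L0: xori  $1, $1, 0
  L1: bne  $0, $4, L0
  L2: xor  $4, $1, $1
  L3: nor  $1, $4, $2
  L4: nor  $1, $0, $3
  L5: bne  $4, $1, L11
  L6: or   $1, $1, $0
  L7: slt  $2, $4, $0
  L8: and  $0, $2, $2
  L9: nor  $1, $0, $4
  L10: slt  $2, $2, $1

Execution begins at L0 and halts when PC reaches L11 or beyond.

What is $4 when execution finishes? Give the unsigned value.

  step pc=0: xori  $1, $1, 0  regs=(0,1,1,6,2)
  step pc=1: bne  $0, $4, L0  cond=T  regs=(0,1,1,6,2)
  step pc=2: xor  $4, $1, $1  regs=(0,1,1,6,0)
  step pc=0: xori  $1, $1, 0  regs=(0,1,1,6,0)
  step pc=1: bne  $0, $4, L0  cond=F  regs=(0,1,1,6,0)
  step pc=2: xor  $4, $1, $1  regs=(0,1,1,6,0)
  step pc=3: nor  $1, $4, $2  regs=(0,65534,1,6,0)
  step pc=4: nor  $1, $0, $3  regs=(0,65529,1,6,0)
  step pc=5: bne  $4, $1, L11  cond=T  regs=(0,65529,1,6,0)
  step pc=6: or   $1, $1, $0  regs=(0,65529,1,6,0)

0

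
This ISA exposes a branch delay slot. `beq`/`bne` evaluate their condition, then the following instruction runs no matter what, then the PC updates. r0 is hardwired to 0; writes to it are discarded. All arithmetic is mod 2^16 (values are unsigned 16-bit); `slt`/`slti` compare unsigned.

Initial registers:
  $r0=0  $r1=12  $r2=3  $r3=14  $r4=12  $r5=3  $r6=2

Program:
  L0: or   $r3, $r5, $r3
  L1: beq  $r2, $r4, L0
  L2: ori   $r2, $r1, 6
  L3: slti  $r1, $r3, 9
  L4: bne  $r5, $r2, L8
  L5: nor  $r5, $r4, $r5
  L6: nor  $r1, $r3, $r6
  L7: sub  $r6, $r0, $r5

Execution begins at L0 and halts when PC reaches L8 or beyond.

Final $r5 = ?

[0] or   $r3, $r5, $r3  →  {$r0:0, $r1:12, $r2:3, $r3:15, $r4:12, $r5:3, $r6:2}
[1] beq  $r2, $r4, L0  →  {$r0:0, $r1:12, $r2:3, $r3:15, $r4:12, $r5:3, $r6:2}  ⟨branch fallthrough⟩
[2] ori   $r2, $r1, 6  →  {$r0:0, $r1:12, $r2:14, $r3:15, $r4:12, $r5:3, $r6:2}
[3] slti  $r1, $r3, 9  →  {$r0:0, $r1:0, $r2:14, $r3:15, $r4:12, $r5:3, $r6:2}
[4] bne  $r5, $r2, L8  →  {$r0:0, $r1:0, $r2:14, $r3:15, $r4:12, $r5:3, $r6:2}  ⟨branch taken⟩
[5] nor  $r5, $r4, $r5  →  {$r0:0, $r1:0, $r2:14, $r3:15, $r4:12, $r5:65520, $r6:2}

65520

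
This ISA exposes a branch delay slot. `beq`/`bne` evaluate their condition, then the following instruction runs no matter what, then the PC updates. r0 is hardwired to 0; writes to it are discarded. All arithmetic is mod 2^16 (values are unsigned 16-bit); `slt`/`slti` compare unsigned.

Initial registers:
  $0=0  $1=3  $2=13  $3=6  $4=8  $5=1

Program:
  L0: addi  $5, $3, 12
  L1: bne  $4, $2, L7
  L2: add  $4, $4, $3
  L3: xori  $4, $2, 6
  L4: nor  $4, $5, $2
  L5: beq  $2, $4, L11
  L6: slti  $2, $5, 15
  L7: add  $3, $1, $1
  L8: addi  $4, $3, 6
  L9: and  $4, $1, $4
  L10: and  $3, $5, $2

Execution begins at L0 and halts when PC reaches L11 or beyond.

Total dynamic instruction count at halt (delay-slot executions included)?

[0] addi  $5, $3, 12  →  {$0:0, $1:3, $2:13, $3:6, $4:8, $5:18}
[1] bne  $4, $2, L7  →  {$0:0, $1:3, $2:13, $3:6, $4:8, $5:18}  ⟨branch taken⟩
[2] add  $4, $4, $3  →  {$0:0, $1:3, $2:13, $3:6, $4:14, $5:18}
[7] add  $3, $1, $1  →  {$0:0, $1:3, $2:13, $3:6, $4:14, $5:18}
[8] addi  $4, $3, 6  →  {$0:0, $1:3, $2:13, $3:6, $4:12, $5:18}
[9] and  $4, $1, $4  →  {$0:0, $1:3, $2:13, $3:6, $4:0, $5:18}
[10] and  $3, $5, $2  →  {$0:0, $1:3, $2:13, $3:0, $4:0, $5:18}

7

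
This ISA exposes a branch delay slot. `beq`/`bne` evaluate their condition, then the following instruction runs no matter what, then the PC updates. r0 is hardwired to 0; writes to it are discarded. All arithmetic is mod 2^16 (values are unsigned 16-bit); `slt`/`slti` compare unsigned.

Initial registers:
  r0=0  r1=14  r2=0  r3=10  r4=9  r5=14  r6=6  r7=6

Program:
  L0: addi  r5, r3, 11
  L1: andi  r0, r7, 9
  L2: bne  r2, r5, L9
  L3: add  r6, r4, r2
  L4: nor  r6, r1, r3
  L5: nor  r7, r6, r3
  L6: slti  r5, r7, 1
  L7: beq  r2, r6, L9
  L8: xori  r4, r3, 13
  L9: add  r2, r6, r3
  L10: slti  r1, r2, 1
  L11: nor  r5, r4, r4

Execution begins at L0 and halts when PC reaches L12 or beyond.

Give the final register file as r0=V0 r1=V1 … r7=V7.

  step pc=0: addi  r5, r3, 11  regs=(0,14,0,10,9,21,6,6)
  step pc=1: andi  r0, r7, 9  regs=(0,14,0,10,9,21,6,6)
  step pc=2: bne  r2, r5, L9  cond=T  regs=(0,14,0,10,9,21,6,6)
  step pc=3: add  r6, r4, r2  regs=(0,14,0,10,9,21,9,6)
  step pc=9: add  r2, r6, r3  regs=(0,14,19,10,9,21,9,6)
  step pc=10: slti  r1, r2, 1  regs=(0,0,19,10,9,21,9,6)
  step pc=11: nor  r5, r4, r4  regs=(0,0,19,10,9,65526,9,6)

r0=0 r1=0 r2=19 r3=10 r4=9 r5=65526 r6=9 r7=6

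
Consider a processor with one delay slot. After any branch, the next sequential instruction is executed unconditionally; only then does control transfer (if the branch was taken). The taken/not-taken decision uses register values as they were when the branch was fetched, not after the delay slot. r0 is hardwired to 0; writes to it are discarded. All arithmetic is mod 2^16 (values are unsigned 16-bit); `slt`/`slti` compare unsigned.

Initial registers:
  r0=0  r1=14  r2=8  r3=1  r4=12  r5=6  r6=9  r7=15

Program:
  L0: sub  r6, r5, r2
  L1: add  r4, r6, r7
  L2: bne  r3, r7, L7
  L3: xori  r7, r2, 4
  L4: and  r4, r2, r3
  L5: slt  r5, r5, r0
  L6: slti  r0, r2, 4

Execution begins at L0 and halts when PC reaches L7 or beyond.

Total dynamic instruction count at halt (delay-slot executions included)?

PC=0  sub  r6, r5, r2        | r0=0 r1=14 r2=8 r3=1 r4=12 r5=6 r6=65534 r7=15
PC=1  add  r4, r6, r7        | r0=0 r1=14 r2=8 r3=1 r4=13 r5=6 r6=65534 r7=15
PC=2  bne  r3, r7, L7        | r0=0 r1=14 r2=8 r3=1 r4=13 r5=6 r6=65534 r7=15  [TAKEN]
PC=3  xori  r7, r2, 4        | r0=0 r1=14 r2=8 r3=1 r4=13 r5=6 r6=65534 r7=12

4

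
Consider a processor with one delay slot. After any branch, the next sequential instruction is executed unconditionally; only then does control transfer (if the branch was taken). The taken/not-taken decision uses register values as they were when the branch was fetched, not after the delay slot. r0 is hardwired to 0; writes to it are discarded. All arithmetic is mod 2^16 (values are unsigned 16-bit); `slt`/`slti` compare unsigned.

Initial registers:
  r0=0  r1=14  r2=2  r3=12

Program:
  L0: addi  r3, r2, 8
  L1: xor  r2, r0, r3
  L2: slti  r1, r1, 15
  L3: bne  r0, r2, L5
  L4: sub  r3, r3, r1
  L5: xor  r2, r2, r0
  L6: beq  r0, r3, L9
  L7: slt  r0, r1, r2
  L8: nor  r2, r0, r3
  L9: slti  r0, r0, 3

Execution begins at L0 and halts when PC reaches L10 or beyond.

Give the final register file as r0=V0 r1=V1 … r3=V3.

r0=0 r1=1 r2=65526 r3=9

#0 addi  r3, r2, 8 ; 0/14/2/10
#1 xor  r2, r0, r3 ; 0/14/10/10
#2 slti  r1, r1, 15 ; 0/1/10/10
#3 bne  r0, r2, L5 ; 0/1/10/10 ; →target
#4 sub  r3, r3, r1 ; 0/1/10/9
#5 xor  r2, r2, r0 ; 0/1/10/9
#6 beq  r0, r3, L9 ; 0/1/10/9 ; →fallthru
#7 slt  r0, r1, r2 ; 0/1/10/9
#8 nor  r2, r0, r3 ; 0/1/65526/9
#9 slti  r0, r0, 3 ; 0/1/65526/9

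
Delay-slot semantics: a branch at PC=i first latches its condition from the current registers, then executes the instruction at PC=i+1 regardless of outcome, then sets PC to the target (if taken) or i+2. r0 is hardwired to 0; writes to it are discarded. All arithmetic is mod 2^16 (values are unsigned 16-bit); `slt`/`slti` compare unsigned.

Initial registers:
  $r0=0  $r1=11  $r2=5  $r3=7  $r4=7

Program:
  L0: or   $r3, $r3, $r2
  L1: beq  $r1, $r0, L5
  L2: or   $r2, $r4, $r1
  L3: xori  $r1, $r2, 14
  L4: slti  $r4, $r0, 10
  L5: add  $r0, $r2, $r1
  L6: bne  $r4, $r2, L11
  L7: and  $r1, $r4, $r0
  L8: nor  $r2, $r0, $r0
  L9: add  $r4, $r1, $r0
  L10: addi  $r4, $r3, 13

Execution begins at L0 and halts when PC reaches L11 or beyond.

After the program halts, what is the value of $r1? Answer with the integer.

0

#0 or   $r3, $r3, $r2 ; 0/11/5/7/7
#1 beq  $r1, $r0, L5 ; 0/11/5/7/7 ; →fallthru
#2 or   $r2, $r4, $r1 ; 0/11/15/7/7
#3 xori  $r1, $r2, 14 ; 0/1/15/7/7
#4 slti  $r4, $r0, 10 ; 0/1/15/7/1
#5 add  $r0, $r2, $r1 ; 0/1/15/7/1
#6 bne  $r4, $r2, L11 ; 0/1/15/7/1 ; →target
#7 and  $r1, $r4, $r0 ; 0/0/15/7/1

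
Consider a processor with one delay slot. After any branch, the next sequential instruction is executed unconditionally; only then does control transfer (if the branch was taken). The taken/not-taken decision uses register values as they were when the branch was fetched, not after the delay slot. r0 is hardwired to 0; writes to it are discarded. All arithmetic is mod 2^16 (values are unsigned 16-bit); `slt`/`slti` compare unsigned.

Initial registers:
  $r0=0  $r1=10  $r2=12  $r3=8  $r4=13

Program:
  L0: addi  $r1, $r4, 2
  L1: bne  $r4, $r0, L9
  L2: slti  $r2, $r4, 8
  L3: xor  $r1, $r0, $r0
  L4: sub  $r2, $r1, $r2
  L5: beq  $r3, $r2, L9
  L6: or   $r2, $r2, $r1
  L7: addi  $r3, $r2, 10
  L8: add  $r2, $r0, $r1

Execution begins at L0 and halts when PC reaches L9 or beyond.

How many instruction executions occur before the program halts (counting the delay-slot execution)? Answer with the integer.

3

[0] addi  $r1, $r4, 2  →  {$r0:0, $r1:15, $r2:12, $r3:8, $r4:13}
[1] bne  $r4, $r0, L9  →  {$r0:0, $r1:15, $r2:12, $r3:8, $r4:13}  ⟨branch taken⟩
[2] slti  $r2, $r4, 8  →  {$r0:0, $r1:15, $r2:0, $r3:8, $r4:13}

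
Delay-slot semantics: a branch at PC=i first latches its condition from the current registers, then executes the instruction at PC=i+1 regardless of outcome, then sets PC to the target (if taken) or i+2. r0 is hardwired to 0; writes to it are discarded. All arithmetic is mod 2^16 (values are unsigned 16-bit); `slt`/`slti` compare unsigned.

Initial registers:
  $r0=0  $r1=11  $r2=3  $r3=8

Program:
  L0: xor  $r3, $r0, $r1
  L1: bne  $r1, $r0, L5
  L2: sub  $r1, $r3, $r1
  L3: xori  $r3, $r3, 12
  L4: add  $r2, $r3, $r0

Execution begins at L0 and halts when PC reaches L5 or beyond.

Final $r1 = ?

PC=0  xor  $r3, $r0, $r1     | $r0=0 $r1=11 $r2=3 $r3=11
PC=1  bne  $r1, $r0, L5      | $r0=0 $r1=11 $r2=3 $r3=11  [TAKEN]
PC=2  sub  $r1, $r3, $r1     | $r0=0 $r1=0 $r2=3 $r3=11

0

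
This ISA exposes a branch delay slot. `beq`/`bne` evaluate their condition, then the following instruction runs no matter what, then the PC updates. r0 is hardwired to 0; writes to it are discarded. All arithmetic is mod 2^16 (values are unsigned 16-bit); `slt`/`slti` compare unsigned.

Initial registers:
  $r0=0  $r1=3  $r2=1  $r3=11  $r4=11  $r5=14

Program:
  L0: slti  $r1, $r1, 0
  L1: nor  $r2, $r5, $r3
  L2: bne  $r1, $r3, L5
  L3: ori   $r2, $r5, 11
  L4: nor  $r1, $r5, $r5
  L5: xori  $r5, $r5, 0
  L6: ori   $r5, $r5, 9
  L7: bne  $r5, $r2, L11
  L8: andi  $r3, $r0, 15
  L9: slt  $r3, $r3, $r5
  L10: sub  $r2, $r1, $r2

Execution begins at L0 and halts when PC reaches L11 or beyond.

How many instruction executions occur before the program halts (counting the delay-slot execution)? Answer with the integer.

10

PC=0  slti  $r1, $r1, 0      | $r0=0 $r1=0 $r2=1 $r3=11 $r4=11 $r5=14
PC=1  nor  $r2, $r5, $r3     | $r0=0 $r1=0 $r2=65520 $r3=11 $r4=11 $r5=14
PC=2  bne  $r1, $r3, L5      | $r0=0 $r1=0 $r2=65520 $r3=11 $r4=11 $r5=14  [TAKEN]
PC=3  ori   $r2, $r5, 11     | $r0=0 $r1=0 $r2=15 $r3=11 $r4=11 $r5=14
PC=5  xori  $r5, $r5, 0      | $r0=0 $r1=0 $r2=15 $r3=11 $r4=11 $r5=14
PC=6  ori   $r5, $r5, 9      | $r0=0 $r1=0 $r2=15 $r3=11 $r4=11 $r5=15
PC=7  bne  $r5, $r2, L11     | $r0=0 $r1=0 $r2=15 $r3=11 $r4=11 $r5=15  [not taken]
PC=8  andi  $r3, $r0, 15     | $r0=0 $r1=0 $r2=15 $r3=0 $r4=11 $r5=15
PC=9  slt  $r3, $r3, $r5     | $r0=0 $r1=0 $r2=15 $r3=1 $r4=11 $r5=15
PC=10 sub  $r2, $r1, $r2     | $r0=0 $r1=0 $r2=65521 $r3=1 $r4=11 $r5=15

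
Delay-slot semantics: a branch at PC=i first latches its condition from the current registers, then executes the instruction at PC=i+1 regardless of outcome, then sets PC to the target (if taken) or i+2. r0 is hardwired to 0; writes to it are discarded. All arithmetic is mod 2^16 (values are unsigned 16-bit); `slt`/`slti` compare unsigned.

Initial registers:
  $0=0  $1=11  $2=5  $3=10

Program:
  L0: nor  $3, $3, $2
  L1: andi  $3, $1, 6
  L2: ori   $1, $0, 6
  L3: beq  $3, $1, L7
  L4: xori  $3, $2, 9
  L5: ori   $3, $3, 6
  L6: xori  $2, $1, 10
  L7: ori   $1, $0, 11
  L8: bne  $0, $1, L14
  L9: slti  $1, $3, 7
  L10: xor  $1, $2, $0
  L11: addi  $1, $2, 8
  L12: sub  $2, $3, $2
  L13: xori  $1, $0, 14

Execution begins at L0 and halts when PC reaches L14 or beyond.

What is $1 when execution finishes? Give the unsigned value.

0

#0 nor  $3, $3, $2 ; 0/11/5/65520
#1 andi  $3, $1, 6 ; 0/11/5/2
#2 ori   $1, $0, 6 ; 0/6/5/2
#3 beq  $3, $1, L7 ; 0/6/5/2 ; →fallthru
#4 xori  $3, $2, 9 ; 0/6/5/12
#5 ori   $3, $3, 6 ; 0/6/5/14
#6 xori  $2, $1, 10 ; 0/6/12/14
#7 ori   $1, $0, 11 ; 0/11/12/14
#8 bne  $0, $1, L14 ; 0/11/12/14 ; →target
#9 slti  $1, $3, 7 ; 0/0/12/14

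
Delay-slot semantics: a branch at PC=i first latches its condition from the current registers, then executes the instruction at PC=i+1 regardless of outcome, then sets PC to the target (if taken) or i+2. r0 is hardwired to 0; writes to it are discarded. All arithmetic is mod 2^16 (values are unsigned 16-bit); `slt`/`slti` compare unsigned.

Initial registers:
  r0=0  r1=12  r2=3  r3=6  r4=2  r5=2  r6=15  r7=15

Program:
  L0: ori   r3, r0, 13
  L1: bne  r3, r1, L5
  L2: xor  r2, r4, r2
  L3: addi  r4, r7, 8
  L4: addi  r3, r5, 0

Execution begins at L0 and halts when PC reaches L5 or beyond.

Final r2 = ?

1

  step pc=0: ori   r3, r0, 13  regs=(0,12,3,13,2,2,15,15)
  step pc=1: bne  r3, r1, L5  cond=T  regs=(0,12,3,13,2,2,15,15)
  step pc=2: xor  r2, r4, r2  regs=(0,12,1,13,2,2,15,15)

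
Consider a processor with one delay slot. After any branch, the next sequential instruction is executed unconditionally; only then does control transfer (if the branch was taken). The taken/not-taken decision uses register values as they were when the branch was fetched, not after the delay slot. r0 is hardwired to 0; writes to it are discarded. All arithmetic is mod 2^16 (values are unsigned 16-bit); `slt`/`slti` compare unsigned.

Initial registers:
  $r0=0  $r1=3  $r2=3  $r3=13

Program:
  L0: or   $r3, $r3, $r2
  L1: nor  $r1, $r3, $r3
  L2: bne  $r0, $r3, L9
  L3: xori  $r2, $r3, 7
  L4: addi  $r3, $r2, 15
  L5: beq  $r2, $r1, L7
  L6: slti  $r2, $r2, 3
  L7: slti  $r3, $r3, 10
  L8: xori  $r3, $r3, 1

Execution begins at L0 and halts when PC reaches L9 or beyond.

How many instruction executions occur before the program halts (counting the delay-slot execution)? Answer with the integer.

  step pc=0: or   $r3, $r3, $r2  regs=(0,3,3,15)
  step pc=1: nor  $r1, $r3, $r3  regs=(0,65520,3,15)
  step pc=2: bne  $r0, $r3, L9  cond=T  regs=(0,65520,3,15)
  step pc=3: xori  $r2, $r3, 7  regs=(0,65520,8,15)

4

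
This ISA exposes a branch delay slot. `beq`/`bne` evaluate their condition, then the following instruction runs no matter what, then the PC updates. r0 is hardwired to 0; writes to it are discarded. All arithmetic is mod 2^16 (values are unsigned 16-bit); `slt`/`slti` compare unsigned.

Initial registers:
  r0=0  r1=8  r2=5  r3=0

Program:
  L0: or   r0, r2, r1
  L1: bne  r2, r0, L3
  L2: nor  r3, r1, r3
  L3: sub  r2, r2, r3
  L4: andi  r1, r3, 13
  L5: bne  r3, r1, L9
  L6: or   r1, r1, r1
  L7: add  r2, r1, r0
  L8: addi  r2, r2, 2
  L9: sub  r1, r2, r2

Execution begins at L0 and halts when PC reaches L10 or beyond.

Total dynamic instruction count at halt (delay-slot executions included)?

8

[0] or   r0, r2, r1  →  {r0:0, r1:8, r2:5, r3:0}
[1] bne  r2, r0, L3  →  {r0:0, r1:8, r2:5, r3:0}  ⟨branch taken⟩
[2] nor  r3, r1, r3  →  {r0:0, r1:8, r2:5, r3:65527}
[3] sub  r2, r2, r3  →  {r0:0, r1:8, r2:14, r3:65527}
[4] andi  r1, r3, 13  →  {r0:0, r1:5, r2:14, r3:65527}
[5] bne  r3, r1, L9  →  {r0:0, r1:5, r2:14, r3:65527}  ⟨branch taken⟩
[6] or   r1, r1, r1  →  {r0:0, r1:5, r2:14, r3:65527}
[9] sub  r1, r2, r2  →  {r0:0, r1:0, r2:14, r3:65527}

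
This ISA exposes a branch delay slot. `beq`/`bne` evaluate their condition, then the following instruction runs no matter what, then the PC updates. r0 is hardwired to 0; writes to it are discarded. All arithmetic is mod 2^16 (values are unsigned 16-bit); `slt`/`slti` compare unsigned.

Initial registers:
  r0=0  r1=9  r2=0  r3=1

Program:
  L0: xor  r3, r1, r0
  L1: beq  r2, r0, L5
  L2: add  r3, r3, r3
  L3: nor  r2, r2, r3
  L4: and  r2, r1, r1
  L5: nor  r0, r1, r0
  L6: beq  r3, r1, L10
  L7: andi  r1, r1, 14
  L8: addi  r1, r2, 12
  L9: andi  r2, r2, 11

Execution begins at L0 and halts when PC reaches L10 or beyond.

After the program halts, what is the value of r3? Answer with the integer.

[0] xor  r3, r1, r0  →  {r0:0, r1:9, r2:0, r3:9}
[1] beq  r2, r0, L5  →  {r0:0, r1:9, r2:0, r3:9}  ⟨branch taken⟩
[2] add  r3, r3, r3  →  {r0:0, r1:9, r2:0, r3:18}
[5] nor  r0, r1, r0  →  {r0:0, r1:9, r2:0, r3:18}
[6] beq  r3, r1, L10  →  {r0:0, r1:9, r2:0, r3:18}  ⟨branch fallthrough⟩
[7] andi  r1, r1, 14  →  {r0:0, r1:8, r2:0, r3:18}
[8] addi  r1, r2, 12  →  {r0:0, r1:12, r2:0, r3:18}
[9] andi  r2, r2, 11  →  {r0:0, r1:12, r2:0, r3:18}

18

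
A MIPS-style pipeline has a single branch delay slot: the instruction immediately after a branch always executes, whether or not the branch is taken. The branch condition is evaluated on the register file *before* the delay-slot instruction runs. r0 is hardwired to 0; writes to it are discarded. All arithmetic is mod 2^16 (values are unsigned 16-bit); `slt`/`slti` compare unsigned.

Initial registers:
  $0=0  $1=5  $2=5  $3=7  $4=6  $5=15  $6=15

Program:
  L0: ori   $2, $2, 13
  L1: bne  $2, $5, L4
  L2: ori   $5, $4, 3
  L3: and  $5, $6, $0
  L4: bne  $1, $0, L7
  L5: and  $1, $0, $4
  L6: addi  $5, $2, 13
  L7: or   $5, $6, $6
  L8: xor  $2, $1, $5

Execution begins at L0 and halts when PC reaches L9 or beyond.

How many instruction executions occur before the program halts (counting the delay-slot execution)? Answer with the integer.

[0] ori   $2, $2, 13  →  {$0:0, $1:5, $2:13, $3:7, $4:6, $5:15, $6:15}
[1] bne  $2, $5, L4  →  {$0:0, $1:5, $2:13, $3:7, $4:6, $5:15, $6:15}  ⟨branch taken⟩
[2] ori   $5, $4, 3  →  {$0:0, $1:5, $2:13, $3:7, $4:6, $5:7, $6:15}
[4] bne  $1, $0, L7  →  {$0:0, $1:5, $2:13, $3:7, $4:6, $5:7, $6:15}  ⟨branch taken⟩
[5] and  $1, $0, $4  →  {$0:0, $1:0, $2:13, $3:7, $4:6, $5:7, $6:15}
[7] or   $5, $6, $6  →  {$0:0, $1:0, $2:13, $3:7, $4:6, $5:15, $6:15}
[8] xor  $2, $1, $5  →  {$0:0, $1:0, $2:15, $3:7, $4:6, $5:15, $6:15}

7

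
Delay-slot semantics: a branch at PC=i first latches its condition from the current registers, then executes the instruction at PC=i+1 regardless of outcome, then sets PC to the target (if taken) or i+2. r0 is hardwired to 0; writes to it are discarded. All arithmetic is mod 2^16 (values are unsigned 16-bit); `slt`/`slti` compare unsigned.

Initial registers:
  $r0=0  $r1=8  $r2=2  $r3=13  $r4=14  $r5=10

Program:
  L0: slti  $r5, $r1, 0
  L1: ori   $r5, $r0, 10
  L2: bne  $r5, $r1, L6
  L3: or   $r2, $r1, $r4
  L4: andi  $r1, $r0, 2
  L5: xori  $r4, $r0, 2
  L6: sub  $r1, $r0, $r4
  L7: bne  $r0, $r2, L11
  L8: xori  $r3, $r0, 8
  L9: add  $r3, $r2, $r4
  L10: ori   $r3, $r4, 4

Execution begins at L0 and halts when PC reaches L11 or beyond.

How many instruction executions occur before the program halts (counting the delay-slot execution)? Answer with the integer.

7

#0 slti  $r5, $r1, 0 ; 0/8/2/13/14/0
#1 ori   $r5, $r0, 10 ; 0/8/2/13/14/10
#2 bne  $r5, $r1, L6 ; 0/8/2/13/14/10 ; →target
#3 or   $r2, $r1, $r4 ; 0/8/14/13/14/10
#6 sub  $r1, $r0, $r4 ; 0/65522/14/13/14/10
#7 bne  $r0, $r2, L11 ; 0/65522/14/13/14/10 ; →target
#8 xori  $r3, $r0, 8 ; 0/65522/14/8/14/10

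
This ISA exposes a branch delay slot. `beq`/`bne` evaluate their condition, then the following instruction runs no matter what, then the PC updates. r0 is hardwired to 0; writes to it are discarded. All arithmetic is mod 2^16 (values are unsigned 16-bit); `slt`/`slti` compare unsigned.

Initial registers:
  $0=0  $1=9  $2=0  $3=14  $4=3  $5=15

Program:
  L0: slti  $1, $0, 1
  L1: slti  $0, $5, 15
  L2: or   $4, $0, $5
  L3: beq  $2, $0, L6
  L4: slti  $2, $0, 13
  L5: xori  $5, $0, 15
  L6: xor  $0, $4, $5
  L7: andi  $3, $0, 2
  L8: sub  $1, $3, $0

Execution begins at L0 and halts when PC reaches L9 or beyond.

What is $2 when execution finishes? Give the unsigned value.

1

#0 slti  $1, $0, 1 ; 0/1/0/14/3/15
#1 slti  $0, $5, 15 ; 0/1/0/14/3/15
#2 or   $4, $0, $5 ; 0/1/0/14/15/15
#3 beq  $2, $0, L6 ; 0/1/0/14/15/15 ; →target
#4 slti  $2, $0, 13 ; 0/1/1/14/15/15
#6 xor  $0, $4, $5 ; 0/1/1/14/15/15
#7 andi  $3, $0, 2 ; 0/1/1/0/15/15
#8 sub  $1, $3, $0 ; 0/0/1/0/15/15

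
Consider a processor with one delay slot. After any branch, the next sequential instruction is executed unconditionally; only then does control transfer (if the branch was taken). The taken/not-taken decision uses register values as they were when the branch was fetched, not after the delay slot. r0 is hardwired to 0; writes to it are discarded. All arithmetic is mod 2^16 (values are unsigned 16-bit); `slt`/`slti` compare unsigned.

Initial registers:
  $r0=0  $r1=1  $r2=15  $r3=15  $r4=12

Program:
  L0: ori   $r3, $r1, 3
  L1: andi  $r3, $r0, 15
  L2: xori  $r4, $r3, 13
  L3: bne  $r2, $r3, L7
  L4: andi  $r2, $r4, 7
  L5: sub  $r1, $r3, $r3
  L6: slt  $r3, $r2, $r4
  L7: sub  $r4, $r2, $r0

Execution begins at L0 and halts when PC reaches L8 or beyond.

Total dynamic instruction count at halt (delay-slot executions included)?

#0 ori   $r3, $r1, 3 ; 0/1/15/3/12
#1 andi  $r3, $r0, 15 ; 0/1/15/0/12
#2 xori  $r4, $r3, 13 ; 0/1/15/0/13
#3 bne  $r2, $r3, L7 ; 0/1/15/0/13 ; →target
#4 andi  $r2, $r4, 7 ; 0/1/5/0/13
#7 sub  $r4, $r2, $r0 ; 0/1/5/0/5

6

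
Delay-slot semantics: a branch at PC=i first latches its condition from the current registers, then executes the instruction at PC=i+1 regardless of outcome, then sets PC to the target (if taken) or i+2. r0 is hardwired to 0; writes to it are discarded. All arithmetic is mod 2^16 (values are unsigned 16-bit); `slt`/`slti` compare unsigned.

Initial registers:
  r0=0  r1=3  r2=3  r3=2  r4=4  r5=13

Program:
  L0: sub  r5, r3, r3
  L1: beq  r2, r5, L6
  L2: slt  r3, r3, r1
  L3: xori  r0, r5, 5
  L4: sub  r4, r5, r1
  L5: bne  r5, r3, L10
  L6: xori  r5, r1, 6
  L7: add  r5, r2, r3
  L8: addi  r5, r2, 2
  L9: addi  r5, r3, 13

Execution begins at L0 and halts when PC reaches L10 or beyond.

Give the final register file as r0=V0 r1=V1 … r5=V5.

PC=0  sub  r5, r3, r3        | r0=0 r1=3 r2=3 r3=2 r4=4 r5=0
PC=1  beq  r2, r5, L6        | r0=0 r1=3 r2=3 r3=2 r4=4 r5=0  [not taken]
PC=2  slt  r3, r3, r1        | r0=0 r1=3 r2=3 r3=1 r4=4 r5=0
PC=3  xori  r0, r5, 5        | r0=0 r1=3 r2=3 r3=1 r4=4 r5=0
PC=4  sub  r4, r5, r1        | r0=0 r1=3 r2=3 r3=1 r4=65533 r5=0
PC=5  bne  r5, r3, L10       | r0=0 r1=3 r2=3 r3=1 r4=65533 r5=0  [TAKEN]
PC=6  xori  r5, r1, 6        | r0=0 r1=3 r2=3 r3=1 r4=65533 r5=5

r0=0 r1=3 r2=3 r3=1 r4=65533 r5=5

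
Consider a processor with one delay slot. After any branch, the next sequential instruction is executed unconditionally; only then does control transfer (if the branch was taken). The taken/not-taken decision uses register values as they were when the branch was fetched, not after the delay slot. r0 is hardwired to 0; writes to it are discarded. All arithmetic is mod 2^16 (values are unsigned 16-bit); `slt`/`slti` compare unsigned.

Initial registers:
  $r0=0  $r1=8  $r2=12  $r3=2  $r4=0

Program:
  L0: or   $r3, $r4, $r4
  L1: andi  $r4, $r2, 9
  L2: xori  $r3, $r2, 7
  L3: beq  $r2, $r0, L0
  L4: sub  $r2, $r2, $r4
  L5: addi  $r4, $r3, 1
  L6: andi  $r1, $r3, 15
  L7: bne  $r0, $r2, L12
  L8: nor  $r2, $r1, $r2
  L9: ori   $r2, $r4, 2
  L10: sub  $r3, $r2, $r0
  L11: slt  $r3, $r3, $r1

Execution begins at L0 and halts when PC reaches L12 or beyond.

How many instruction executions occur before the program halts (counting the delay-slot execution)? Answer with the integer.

9

  step pc=0: or   $r3, $r4, $r4  regs=(0,8,12,0,0)
  step pc=1: andi  $r4, $r2, 9  regs=(0,8,12,0,8)
  step pc=2: xori  $r3, $r2, 7  regs=(0,8,12,11,8)
  step pc=3: beq  $r2, $r0, L0  cond=F  regs=(0,8,12,11,8)
  step pc=4: sub  $r2, $r2, $r4  regs=(0,8,4,11,8)
  step pc=5: addi  $r4, $r3, 1  regs=(0,8,4,11,12)
  step pc=6: andi  $r1, $r3, 15  regs=(0,11,4,11,12)
  step pc=7: bne  $r0, $r2, L12  cond=T  regs=(0,11,4,11,12)
  step pc=8: nor  $r2, $r1, $r2  regs=(0,11,65520,11,12)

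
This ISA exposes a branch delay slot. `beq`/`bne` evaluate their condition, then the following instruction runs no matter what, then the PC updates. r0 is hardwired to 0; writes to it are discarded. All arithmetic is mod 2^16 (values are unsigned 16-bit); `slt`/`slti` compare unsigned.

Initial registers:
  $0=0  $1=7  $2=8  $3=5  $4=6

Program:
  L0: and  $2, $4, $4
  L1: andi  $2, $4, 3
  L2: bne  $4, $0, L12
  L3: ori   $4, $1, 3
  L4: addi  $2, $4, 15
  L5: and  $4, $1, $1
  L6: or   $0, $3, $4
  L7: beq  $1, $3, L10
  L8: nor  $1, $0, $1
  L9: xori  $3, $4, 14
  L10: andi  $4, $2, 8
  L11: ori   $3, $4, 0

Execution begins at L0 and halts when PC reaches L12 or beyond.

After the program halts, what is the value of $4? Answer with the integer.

[0] and  $2, $4, $4  →  {$0:0, $1:7, $2:6, $3:5, $4:6}
[1] andi  $2, $4, 3  →  {$0:0, $1:7, $2:2, $3:5, $4:6}
[2] bne  $4, $0, L12  →  {$0:0, $1:7, $2:2, $3:5, $4:6}  ⟨branch taken⟩
[3] ori   $4, $1, 3  →  {$0:0, $1:7, $2:2, $3:5, $4:7}

7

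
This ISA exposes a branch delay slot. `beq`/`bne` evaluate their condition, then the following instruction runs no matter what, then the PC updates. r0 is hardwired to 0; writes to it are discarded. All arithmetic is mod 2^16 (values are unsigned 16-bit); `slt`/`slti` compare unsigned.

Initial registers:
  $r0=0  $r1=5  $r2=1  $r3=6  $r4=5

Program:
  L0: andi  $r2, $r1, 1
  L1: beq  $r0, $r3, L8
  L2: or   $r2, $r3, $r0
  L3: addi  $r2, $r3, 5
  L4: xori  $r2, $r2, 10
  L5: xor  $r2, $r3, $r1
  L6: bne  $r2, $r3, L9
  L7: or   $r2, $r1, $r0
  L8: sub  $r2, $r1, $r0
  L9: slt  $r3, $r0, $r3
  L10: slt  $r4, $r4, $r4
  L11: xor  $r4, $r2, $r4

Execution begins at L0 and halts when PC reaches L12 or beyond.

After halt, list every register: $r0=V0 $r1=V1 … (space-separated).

#0 andi  $r2, $r1, 1 ; 0/5/1/6/5
#1 beq  $r0, $r3, L8 ; 0/5/1/6/5 ; →fallthru
#2 or   $r2, $r3, $r0 ; 0/5/6/6/5
#3 addi  $r2, $r3, 5 ; 0/5/11/6/5
#4 xori  $r2, $r2, 10 ; 0/5/1/6/5
#5 xor  $r2, $r3, $r1 ; 0/5/3/6/5
#6 bne  $r2, $r3, L9 ; 0/5/3/6/5 ; →target
#7 or   $r2, $r1, $r0 ; 0/5/5/6/5
#9 slt  $r3, $r0, $r3 ; 0/5/5/1/5
#10 slt  $r4, $r4, $r4 ; 0/5/5/1/0
#11 xor  $r4, $r2, $r4 ; 0/5/5/1/5

$r0=0 $r1=5 $r2=5 $r3=1 $r4=5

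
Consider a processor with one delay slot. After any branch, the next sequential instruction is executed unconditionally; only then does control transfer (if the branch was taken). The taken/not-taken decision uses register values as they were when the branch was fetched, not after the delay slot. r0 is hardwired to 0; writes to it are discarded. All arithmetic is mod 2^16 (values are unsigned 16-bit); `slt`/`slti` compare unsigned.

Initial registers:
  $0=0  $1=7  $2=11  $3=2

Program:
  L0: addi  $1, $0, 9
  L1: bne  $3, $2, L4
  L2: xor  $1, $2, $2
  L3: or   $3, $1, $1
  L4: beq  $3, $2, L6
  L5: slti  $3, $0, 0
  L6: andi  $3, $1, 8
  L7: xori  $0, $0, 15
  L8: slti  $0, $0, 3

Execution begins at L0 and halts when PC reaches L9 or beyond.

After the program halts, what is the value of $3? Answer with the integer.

0

  step pc=0: addi  $1, $0, 9  regs=(0,9,11,2)
  step pc=1: bne  $3, $2, L4  cond=T  regs=(0,9,11,2)
  step pc=2: xor  $1, $2, $2  regs=(0,0,11,2)
  step pc=4: beq  $3, $2, L6  cond=F  regs=(0,0,11,2)
  step pc=5: slti  $3, $0, 0  regs=(0,0,11,0)
  step pc=6: andi  $3, $1, 8  regs=(0,0,11,0)
  step pc=7: xori  $0, $0, 15  regs=(0,0,11,0)
  step pc=8: slti  $0, $0, 3  regs=(0,0,11,0)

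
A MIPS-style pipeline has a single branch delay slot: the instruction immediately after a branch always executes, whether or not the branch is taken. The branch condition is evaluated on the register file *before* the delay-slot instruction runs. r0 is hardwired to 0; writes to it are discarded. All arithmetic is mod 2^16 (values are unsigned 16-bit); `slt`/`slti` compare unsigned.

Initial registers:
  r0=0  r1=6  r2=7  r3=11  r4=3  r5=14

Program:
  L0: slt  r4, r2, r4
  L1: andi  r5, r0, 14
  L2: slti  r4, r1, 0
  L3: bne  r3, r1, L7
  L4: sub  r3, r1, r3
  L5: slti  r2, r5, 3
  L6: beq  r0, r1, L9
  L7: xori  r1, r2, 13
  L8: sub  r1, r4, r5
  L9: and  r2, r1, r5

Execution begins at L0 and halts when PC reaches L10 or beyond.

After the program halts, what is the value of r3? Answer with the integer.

65531

  step pc=0: slt  r4, r2, r4  regs=(0,6,7,11,0,14)
  step pc=1: andi  r5, r0, 14  regs=(0,6,7,11,0,0)
  step pc=2: slti  r4, r1, 0  regs=(0,6,7,11,0,0)
  step pc=3: bne  r3, r1, L7  cond=T  regs=(0,6,7,11,0,0)
  step pc=4: sub  r3, r1, r3  regs=(0,6,7,65531,0,0)
  step pc=7: xori  r1, r2, 13  regs=(0,10,7,65531,0,0)
  step pc=8: sub  r1, r4, r5  regs=(0,0,7,65531,0,0)
  step pc=9: and  r2, r1, r5  regs=(0,0,0,65531,0,0)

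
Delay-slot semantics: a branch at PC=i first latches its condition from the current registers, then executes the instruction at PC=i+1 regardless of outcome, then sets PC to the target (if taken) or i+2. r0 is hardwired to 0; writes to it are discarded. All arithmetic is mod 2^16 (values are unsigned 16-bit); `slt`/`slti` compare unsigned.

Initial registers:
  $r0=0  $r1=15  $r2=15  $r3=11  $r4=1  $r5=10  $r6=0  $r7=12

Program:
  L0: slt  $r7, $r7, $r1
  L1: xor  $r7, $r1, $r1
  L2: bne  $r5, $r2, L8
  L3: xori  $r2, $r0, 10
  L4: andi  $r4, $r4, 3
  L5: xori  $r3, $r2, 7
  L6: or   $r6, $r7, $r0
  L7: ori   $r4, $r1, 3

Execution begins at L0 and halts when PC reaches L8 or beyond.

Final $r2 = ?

10

PC=0  slt  $r7, $r7, $r1     | $r0=0 $r1=15 $r2=15 $r3=11 $r4=1 $r5=10 $r6=0 $r7=1
PC=1  xor  $r7, $r1, $r1     | $r0=0 $r1=15 $r2=15 $r3=11 $r4=1 $r5=10 $r6=0 $r7=0
PC=2  bne  $r5, $r2, L8      | $r0=0 $r1=15 $r2=15 $r3=11 $r4=1 $r5=10 $r6=0 $r7=0  [TAKEN]
PC=3  xori  $r2, $r0, 10     | $r0=0 $r1=15 $r2=10 $r3=11 $r4=1 $r5=10 $r6=0 $r7=0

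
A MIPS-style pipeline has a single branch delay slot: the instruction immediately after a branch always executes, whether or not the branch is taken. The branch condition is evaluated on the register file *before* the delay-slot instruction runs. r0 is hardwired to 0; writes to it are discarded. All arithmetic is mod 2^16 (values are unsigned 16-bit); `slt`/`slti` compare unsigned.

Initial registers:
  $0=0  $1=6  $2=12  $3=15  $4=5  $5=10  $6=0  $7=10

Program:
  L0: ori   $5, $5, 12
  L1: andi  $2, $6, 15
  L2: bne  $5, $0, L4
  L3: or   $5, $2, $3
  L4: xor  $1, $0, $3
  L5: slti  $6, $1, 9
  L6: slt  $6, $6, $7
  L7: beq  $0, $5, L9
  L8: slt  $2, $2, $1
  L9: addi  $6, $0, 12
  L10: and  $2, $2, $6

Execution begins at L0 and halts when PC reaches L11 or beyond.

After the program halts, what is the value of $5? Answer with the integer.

15

[0] ori   $5, $5, 12  →  {$0:0, $1:6, $2:12, $3:15, $4:5, $5:14, $6:0, $7:10}
[1] andi  $2, $6, 15  →  {$0:0, $1:6, $2:0, $3:15, $4:5, $5:14, $6:0, $7:10}
[2] bne  $5, $0, L4  →  {$0:0, $1:6, $2:0, $3:15, $4:5, $5:14, $6:0, $7:10}  ⟨branch taken⟩
[3] or   $5, $2, $3  →  {$0:0, $1:6, $2:0, $3:15, $4:5, $5:15, $6:0, $7:10}
[4] xor  $1, $0, $3  →  {$0:0, $1:15, $2:0, $3:15, $4:5, $5:15, $6:0, $7:10}
[5] slti  $6, $1, 9  →  {$0:0, $1:15, $2:0, $3:15, $4:5, $5:15, $6:0, $7:10}
[6] slt  $6, $6, $7  →  {$0:0, $1:15, $2:0, $3:15, $4:5, $5:15, $6:1, $7:10}
[7] beq  $0, $5, L9  →  {$0:0, $1:15, $2:0, $3:15, $4:5, $5:15, $6:1, $7:10}  ⟨branch fallthrough⟩
[8] slt  $2, $2, $1  →  {$0:0, $1:15, $2:1, $3:15, $4:5, $5:15, $6:1, $7:10}
[9] addi  $6, $0, 12  →  {$0:0, $1:15, $2:1, $3:15, $4:5, $5:15, $6:12, $7:10}
[10] and  $2, $2, $6  →  {$0:0, $1:15, $2:0, $3:15, $4:5, $5:15, $6:12, $7:10}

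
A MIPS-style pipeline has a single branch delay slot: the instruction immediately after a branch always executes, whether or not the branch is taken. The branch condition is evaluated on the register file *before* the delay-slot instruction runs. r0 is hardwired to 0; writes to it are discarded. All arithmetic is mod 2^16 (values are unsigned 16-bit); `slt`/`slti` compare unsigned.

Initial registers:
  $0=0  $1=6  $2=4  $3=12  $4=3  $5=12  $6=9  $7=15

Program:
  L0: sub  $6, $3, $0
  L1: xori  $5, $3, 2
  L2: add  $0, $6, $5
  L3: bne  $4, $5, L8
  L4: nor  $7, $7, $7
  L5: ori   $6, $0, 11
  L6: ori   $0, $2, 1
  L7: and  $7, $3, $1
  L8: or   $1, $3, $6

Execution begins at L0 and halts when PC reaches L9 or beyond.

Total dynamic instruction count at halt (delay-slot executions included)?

#0 sub  $6, $3, $0 ; 0/6/4/12/3/12/12/15
#1 xori  $5, $3, 2 ; 0/6/4/12/3/14/12/15
#2 add  $0, $6, $5 ; 0/6/4/12/3/14/12/15
#3 bne  $4, $5, L8 ; 0/6/4/12/3/14/12/15 ; →target
#4 nor  $7, $7, $7 ; 0/6/4/12/3/14/12/65520
#8 or   $1, $3, $6 ; 0/12/4/12/3/14/12/65520

6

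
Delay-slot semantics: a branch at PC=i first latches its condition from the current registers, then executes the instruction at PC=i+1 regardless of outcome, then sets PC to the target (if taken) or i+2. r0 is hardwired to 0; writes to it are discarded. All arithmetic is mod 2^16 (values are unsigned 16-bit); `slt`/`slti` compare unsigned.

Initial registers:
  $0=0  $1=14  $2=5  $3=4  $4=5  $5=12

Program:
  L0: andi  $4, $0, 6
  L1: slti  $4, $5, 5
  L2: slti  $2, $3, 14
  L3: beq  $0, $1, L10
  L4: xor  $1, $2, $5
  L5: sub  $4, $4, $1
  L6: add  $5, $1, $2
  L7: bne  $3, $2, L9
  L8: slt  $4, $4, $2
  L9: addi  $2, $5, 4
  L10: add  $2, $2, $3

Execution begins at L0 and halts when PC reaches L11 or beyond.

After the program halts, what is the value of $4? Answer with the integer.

#0 andi  $4, $0, 6 ; 0/14/5/4/0/12
#1 slti  $4, $5, 5 ; 0/14/5/4/0/12
#2 slti  $2, $3, 14 ; 0/14/1/4/0/12
#3 beq  $0, $1, L10 ; 0/14/1/4/0/12 ; →fallthru
#4 xor  $1, $2, $5 ; 0/13/1/4/0/12
#5 sub  $4, $4, $1 ; 0/13/1/4/65523/12
#6 add  $5, $1, $2 ; 0/13/1/4/65523/14
#7 bne  $3, $2, L9 ; 0/13/1/4/65523/14 ; →target
#8 slt  $4, $4, $2 ; 0/13/1/4/0/14
#9 addi  $2, $5, 4 ; 0/13/18/4/0/14
#10 add  $2, $2, $3 ; 0/13/22/4/0/14

0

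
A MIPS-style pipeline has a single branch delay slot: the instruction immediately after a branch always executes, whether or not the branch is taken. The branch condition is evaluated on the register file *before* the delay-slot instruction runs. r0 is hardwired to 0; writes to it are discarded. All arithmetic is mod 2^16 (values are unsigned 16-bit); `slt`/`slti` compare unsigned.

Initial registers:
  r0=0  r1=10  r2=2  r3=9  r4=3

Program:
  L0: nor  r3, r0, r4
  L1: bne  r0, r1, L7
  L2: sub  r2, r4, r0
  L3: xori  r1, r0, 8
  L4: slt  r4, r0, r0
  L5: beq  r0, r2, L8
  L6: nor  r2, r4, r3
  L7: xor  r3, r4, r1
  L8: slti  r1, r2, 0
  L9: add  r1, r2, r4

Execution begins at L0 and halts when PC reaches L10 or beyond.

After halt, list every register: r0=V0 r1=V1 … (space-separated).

  step pc=0: nor  r3, r0, r4  regs=(0,10,2,65532,3)
  step pc=1: bne  r0, r1, L7  cond=T  regs=(0,10,2,65532,3)
  step pc=2: sub  r2, r4, r0  regs=(0,10,3,65532,3)
  step pc=7: xor  r3, r4, r1  regs=(0,10,3,9,3)
  step pc=8: slti  r1, r2, 0  regs=(0,0,3,9,3)
  step pc=9: add  r1, r2, r4  regs=(0,6,3,9,3)

r0=0 r1=6 r2=3 r3=9 r4=3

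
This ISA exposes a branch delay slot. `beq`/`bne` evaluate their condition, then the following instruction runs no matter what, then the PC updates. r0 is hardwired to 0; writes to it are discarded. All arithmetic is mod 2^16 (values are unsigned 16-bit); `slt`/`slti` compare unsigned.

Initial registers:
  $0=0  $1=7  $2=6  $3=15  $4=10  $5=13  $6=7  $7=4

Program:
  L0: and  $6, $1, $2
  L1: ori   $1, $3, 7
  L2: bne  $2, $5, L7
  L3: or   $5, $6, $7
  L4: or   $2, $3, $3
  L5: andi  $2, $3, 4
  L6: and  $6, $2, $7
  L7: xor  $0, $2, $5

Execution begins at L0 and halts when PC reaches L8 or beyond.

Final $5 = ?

6

[0] and  $6, $1, $2  →  {$0:0, $1:7, $2:6, $3:15, $4:10, $5:13, $6:6, $7:4}
[1] ori   $1, $3, 7  →  {$0:0, $1:15, $2:6, $3:15, $4:10, $5:13, $6:6, $7:4}
[2] bne  $2, $5, L7  →  {$0:0, $1:15, $2:6, $3:15, $4:10, $5:13, $6:6, $7:4}  ⟨branch taken⟩
[3] or   $5, $6, $7  →  {$0:0, $1:15, $2:6, $3:15, $4:10, $5:6, $6:6, $7:4}
[7] xor  $0, $2, $5  →  {$0:0, $1:15, $2:6, $3:15, $4:10, $5:6, $6:6, $7:4}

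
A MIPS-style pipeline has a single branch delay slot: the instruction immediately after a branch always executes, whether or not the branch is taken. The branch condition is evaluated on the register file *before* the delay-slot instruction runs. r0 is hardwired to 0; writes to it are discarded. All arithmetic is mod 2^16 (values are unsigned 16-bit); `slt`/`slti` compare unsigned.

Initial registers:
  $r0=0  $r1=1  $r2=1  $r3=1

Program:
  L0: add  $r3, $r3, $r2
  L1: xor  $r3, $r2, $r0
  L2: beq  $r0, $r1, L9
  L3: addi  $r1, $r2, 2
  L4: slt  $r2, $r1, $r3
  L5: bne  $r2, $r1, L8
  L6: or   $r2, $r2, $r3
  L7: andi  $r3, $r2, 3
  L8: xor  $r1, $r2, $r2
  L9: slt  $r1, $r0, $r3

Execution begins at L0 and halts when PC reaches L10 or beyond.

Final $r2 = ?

[0] add  $r3, $r3, $r2  →  {$r0:0, $r1:1, $r2:1, $r3:2}
[1] xor  $r3, $r2, $r0  →  {$r0:0, $r1:1, $r2:1, $r3:1}
[2] beq  $r0, $r1, L9  →  {$r0:0, $r1:1, $r2:1, $r3:1}  ⟨branch fallthrough⟩
[3] addi  $r1, $r2, 2  →  {$r0:0, $r1:3, $r2:1, $r3:1}
[4] slt  $r2, $r1, $r3  →  {$r0:0, $r1:3, $r2:0, $r3:1}
[5] bne  $r2, $r1, L8  →  {$r0:0, $r1:3, $r2:0, $r3:1}  ⟨branch taken⟩
[6] or   $r2, $r2, $r3  →  {$r0:0, $r1:3, $r2:1, $r3:1}
[8] xor  $r1, $r2, $r2  →  {$r0:0, $r1:0, $r2:1, $r3:1}
[9] slt  $r1, $r0, $r3  →  {$r0:0, $r1:1, $r2:1, $r3:1}

1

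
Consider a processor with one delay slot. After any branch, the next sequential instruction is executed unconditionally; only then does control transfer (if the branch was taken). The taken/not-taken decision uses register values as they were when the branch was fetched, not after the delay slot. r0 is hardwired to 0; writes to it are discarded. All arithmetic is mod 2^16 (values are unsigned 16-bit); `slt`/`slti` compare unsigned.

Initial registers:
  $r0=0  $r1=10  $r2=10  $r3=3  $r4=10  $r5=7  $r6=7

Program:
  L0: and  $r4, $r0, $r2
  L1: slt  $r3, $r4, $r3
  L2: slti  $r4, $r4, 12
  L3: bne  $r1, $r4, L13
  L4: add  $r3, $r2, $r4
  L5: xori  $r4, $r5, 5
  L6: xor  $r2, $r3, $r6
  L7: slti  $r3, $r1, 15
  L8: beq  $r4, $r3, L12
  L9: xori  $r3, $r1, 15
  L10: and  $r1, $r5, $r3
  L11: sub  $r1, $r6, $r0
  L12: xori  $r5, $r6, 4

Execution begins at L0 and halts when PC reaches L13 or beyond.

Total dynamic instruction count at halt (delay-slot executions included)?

5

[0] and  $r4, $r0, $r2  →  {$r0:0, $r1:10, $r2:10, $r3:3, $r4:0, $r5:7, $r6:7}
[1] slt  $r3, $r4, $r3  →  {$r0:0, $r1:10, $r2:10, $r3:1, $r4:0, $r5:7, $r6:7}
[2] slti  $r4, $r4, 12  →  {$r0:0, $r1:10, $r2:10, $r3:1, $r4:1, $r5:7, $r6:7}
[3] bne  $r1, $r4, L13  →  {$r0:0, $r1:10, $r2:10, $r3:1, $r4:1, $r5:7, $r6:7}  ⟨branch taken⟩
[4] add  $r3, $r2, $r4  →  {$r0:0, $r1:10, $r2:10, $r3:11, $r4:1, $r5:7, $r6:7}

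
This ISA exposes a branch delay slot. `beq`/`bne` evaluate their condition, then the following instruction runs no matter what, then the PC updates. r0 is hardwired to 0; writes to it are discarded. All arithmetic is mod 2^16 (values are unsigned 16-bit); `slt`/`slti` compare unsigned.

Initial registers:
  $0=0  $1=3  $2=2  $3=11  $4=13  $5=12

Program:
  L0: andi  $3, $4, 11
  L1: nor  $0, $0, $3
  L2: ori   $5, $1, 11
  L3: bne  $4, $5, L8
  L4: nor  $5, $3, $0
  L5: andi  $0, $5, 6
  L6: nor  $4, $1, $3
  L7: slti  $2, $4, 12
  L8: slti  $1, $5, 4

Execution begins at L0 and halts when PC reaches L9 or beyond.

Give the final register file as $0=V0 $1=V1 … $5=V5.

[0] andi  $3, $4, 11  →  {$0:0, $1:3, $2:2, $3:9, $4:13, $5:12}
[1] nor  $0, $0, $3  →  {$0:0, $1:3, $2:2, $3:9, $4:13, $5:12}
[2] ori   $5, $1, 11  →  {$0:0, $1:3, $2:2, $3:9, $4:13, $5:11}
[3] bne  $4, $5, L8  →  {$0:0, $1:3, $2:2, $3:9, $4:13, $5:11}  ⟨branch taken⟩
[4] nor  $5, $3, $0  →  {$0:0, $1:3, $2:2, $3:9, $4:13, $5:65526}
[8] slti  $1, $5, 4  →  {$0:0, $1:0, $2:2, $3:9, $4:13, $5:65526}

$0=0 $1=0 $2=2 $3=9 $4=13 $5=65526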